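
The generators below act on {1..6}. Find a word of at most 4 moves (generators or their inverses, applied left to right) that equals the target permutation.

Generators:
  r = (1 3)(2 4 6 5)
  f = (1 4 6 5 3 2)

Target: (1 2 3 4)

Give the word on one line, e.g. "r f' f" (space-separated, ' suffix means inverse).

r' f

  after r': (1 3)(2 5 6 4)
  after f: (1 2 3 4)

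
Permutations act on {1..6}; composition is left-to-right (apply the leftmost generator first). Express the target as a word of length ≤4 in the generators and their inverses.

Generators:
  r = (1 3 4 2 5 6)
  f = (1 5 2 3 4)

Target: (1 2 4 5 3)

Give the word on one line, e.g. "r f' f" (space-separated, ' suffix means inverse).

f f

  after f: (1 5 2 3 4)
  after f: (1 2 4 5 3)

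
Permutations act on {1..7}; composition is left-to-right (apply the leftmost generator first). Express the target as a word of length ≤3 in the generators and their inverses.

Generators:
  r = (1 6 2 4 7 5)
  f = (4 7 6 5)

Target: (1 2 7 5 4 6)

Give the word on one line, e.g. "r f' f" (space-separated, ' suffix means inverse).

  after f': (4 5 6 7)
  after r: (1 6 5 2 4)
  after r: (1 2 7 5 4 6)

f' r r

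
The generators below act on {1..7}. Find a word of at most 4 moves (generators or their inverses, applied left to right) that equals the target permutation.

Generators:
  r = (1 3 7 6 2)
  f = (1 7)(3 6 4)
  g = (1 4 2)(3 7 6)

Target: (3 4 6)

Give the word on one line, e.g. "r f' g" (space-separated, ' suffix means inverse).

f f

  after f: (1 7)(3 6 4)
  after f: (3 4 6)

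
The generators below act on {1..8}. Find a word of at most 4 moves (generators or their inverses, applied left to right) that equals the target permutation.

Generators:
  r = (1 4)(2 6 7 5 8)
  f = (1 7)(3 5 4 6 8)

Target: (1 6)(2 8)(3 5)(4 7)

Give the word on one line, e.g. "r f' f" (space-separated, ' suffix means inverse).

  after f': (1 7)(3 8 6 4 5)
  after r': (1 6)(2 8)(3 5)(4 7)

f' r'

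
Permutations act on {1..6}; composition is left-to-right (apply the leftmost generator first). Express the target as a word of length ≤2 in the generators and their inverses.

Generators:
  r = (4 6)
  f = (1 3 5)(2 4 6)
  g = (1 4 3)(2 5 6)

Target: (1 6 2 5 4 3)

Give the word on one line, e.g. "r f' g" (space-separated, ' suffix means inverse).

  after g: (1 4 3)(2 5 6)
  after r': (1 6 2 5 4 3)

g r'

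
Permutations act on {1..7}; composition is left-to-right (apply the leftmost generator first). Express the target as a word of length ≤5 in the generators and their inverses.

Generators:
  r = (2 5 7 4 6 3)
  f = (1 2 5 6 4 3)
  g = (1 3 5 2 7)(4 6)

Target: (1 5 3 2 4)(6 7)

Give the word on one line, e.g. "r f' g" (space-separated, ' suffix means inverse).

f r r g' g'

  after f: (1 2 5 6 4 3)
  after r: (1 5 3)(2 7 4)
  after r: (1 7 6 3)(2 4 5)
  after g': (1 2 6)(3 7 4)
  after g': (1 5 3 2 4)(6 7)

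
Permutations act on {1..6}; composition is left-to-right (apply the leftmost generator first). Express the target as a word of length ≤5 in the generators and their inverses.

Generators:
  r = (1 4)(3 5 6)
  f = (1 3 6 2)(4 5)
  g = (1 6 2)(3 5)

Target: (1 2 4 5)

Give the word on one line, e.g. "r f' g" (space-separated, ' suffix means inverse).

f f g' f'

  after f: (1 3 6 2)(4 5)
  after f: (1 6)(2 3)
  after g': (2 5 3 6)
  after f': (1 2 4 5)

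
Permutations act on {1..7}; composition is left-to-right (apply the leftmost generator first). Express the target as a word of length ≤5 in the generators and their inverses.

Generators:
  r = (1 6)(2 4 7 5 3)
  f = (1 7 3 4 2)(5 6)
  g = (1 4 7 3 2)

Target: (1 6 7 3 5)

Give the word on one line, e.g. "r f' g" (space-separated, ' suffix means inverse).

g' f r'

  after g': (1 2 3 7 4)
  after f: (2 4 7)(5 6)
  after r': (1 6 7 3 5)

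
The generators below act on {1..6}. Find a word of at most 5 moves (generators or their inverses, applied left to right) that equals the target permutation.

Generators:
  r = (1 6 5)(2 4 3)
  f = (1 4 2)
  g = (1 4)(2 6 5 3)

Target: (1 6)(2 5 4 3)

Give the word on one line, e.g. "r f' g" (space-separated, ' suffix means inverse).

  after r': (1 5 6)(2 3 4)
  after g: (1 3)(4 6)
  after f: (1 3 4 6 2)
  after r: (1 2 6 4 5)
  after g: (1 6)(2 5 4 3)

r' g f r g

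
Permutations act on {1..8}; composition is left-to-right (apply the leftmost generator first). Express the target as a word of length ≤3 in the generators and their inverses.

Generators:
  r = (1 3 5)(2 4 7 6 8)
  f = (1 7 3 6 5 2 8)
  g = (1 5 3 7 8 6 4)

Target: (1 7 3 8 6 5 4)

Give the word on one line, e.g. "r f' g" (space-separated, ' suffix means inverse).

  after r: (1 3 5)(2 4 7 6 8)
  after f: (1 6)(2 4 3)(5 7)
  after r': (1 7 3 8 6 5 4)

r f r'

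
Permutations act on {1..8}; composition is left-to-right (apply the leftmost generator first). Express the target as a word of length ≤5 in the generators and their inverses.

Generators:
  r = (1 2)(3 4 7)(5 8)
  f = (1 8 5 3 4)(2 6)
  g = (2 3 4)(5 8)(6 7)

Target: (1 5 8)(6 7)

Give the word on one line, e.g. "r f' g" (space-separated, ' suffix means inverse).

g f g' r g

  after g: (2 3 4)(5 8)(6 7)
  after f: (1 8 3)(2 4 6 7)
  after g': (1 5 8 2 3)(4 7)
  after r: (1 8)(2 4 3)
  after g: (1 5 8)(6 7)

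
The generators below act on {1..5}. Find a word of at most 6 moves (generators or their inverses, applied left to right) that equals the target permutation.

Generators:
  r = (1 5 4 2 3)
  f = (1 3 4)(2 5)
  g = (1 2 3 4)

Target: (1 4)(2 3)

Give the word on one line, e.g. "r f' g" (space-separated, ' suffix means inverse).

  after g': (1 4 3 2)
  after r': (1 5)(2 3 4)
  after f': (1 2)(4 5)
  after r': (1 4)(2 3)

g' r' f' r'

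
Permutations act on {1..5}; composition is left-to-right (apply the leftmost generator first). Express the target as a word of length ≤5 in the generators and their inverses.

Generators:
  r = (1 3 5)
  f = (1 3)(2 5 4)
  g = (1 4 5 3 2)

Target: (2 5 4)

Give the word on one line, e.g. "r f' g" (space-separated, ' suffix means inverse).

  after g: (1 4 5 3 2)
  after r': (1 4 3 2 5)
  after r': (1 4)(2 3)
  after g': (2 5 4)

g r' r' g'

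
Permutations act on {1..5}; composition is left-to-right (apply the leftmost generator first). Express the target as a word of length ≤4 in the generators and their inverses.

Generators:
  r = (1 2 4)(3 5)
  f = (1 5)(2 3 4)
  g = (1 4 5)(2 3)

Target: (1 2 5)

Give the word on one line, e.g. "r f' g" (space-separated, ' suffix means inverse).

r' g f' r

  after r': (1 4 2)(3 5)
  after g: (1 5 2 4 3)
  after f': (2 3 5 4)
  after r: (1 2 5)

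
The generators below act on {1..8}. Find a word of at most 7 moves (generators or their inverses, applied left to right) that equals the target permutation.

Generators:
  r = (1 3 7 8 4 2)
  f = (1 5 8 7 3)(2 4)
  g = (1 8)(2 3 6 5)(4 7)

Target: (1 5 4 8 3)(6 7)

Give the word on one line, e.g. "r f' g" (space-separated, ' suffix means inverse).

r' g f' r f'

  after r': (1 2 4 8 7 3)
  after g: (1 3 8 4)(2 7 6 5)
  after f': (1 7 6)(2 8)(3 5 4)
  after r: (1 8)(2 4 7 6 3 5)
  after f': (1 5 4 8 3)(6 7)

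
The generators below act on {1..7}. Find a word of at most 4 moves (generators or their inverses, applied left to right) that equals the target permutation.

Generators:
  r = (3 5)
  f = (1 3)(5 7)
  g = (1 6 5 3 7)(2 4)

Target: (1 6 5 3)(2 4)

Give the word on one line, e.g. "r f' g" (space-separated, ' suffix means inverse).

g f r' f'

  after g: (1 6 5 3 7)(2 4)
  after f: (1 6 7 3 5)(2 4)
  after r': (1 6 7 5)(2 4)
  after f': (1 6 5 3)(2 4)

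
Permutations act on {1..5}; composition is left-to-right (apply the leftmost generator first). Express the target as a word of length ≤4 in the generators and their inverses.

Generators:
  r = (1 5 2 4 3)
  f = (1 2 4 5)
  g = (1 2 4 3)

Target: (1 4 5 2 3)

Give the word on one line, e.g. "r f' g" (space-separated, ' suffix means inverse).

f g

  after f: (1 2 4 5)
  after g: (1 4 5 2 3)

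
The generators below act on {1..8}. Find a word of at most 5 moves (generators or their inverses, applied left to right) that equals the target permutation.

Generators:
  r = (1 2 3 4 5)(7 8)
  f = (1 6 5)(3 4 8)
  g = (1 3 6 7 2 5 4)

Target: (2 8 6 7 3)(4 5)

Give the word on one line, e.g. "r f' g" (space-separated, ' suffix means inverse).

g' r' g'

  after g': (1 4 5 2 7 6 3)
  after r': (1 3 5)(2 8 7 6)
  after g': (2 8 6 7 3)(4 5)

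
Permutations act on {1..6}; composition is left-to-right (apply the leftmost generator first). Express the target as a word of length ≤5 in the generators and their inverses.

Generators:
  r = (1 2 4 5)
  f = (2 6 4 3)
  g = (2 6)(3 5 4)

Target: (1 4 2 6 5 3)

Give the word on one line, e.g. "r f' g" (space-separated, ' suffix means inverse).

r g' r r f

  after r: (1 2 4 5)
  after g': (1 6 2 5)(3 4)
  after r: (1 6 4 3 5 2)
  after r: (1 6 5 4 3)
  after f: (1 4 2 6 5 3)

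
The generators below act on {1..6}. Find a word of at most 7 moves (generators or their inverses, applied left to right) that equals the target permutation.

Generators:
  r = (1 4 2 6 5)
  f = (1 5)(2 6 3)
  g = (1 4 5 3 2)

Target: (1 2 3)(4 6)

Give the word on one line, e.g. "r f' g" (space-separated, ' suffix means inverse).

g' r r f g'

  after g': (1 2 3 5 4)
  after r: (1 6 5 2 3)
  after r: (1 5 6)(2 3 4)
  after f: (3 4 6 5)
  after g': (1 2 3)(4 6)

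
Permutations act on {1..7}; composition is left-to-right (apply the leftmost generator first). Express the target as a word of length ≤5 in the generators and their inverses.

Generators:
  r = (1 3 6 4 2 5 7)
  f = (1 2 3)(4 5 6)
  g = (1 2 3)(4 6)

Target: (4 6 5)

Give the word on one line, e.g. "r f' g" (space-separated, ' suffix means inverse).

  after g: (1 2 3)(4 6)
  after f': (4 5)
  after f': (1 3 2)(5 6)
  after g: (4 6 5)

g f' f' g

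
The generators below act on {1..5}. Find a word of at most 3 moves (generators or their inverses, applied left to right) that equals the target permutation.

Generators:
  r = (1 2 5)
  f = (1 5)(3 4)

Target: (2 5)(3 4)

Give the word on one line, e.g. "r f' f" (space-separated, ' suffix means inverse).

  after r: (1 2 5)
  after r: (1 5 2)
  after f: (2 5)(3 4)

r r f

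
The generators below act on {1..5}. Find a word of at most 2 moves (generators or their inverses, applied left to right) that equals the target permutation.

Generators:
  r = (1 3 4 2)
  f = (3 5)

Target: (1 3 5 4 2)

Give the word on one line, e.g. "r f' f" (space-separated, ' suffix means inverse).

f' r

  after f': (3 5)
  after r: (1 3 5 4 2)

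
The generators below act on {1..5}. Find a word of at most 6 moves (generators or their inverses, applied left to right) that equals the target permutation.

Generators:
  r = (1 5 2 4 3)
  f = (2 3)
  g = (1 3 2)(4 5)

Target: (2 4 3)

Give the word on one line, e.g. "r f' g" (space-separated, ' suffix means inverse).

r' r' f r g'

  after r': (1 3 4 2 5)
  after r': (1 4 5 3 2)
  after f: (1 4 5 2)
  after r: (1 3)(2 5 4)
  after g': (2 4 3)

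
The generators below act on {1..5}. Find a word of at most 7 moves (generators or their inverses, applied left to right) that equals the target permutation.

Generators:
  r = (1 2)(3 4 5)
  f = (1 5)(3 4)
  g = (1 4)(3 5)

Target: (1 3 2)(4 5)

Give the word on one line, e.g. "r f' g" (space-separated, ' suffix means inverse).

  after g: (1 4)(3 5)
  after f': (1 3)(4 5)
  after r: (1 4 3 2)
  after r: (1 5 3)
  after r: (1 3 2)(4 5)

g f' r r r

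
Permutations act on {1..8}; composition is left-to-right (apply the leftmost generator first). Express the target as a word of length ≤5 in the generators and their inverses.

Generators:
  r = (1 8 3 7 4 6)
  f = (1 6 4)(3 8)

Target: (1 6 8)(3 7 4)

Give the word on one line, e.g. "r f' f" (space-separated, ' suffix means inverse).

f' r r f

  after f': (1 4 6)(3 8)
  after r: (1 6 8 7 4)
  after r: (3 7 6)(4 8)
  after f: (1 6 8)(3 7 4)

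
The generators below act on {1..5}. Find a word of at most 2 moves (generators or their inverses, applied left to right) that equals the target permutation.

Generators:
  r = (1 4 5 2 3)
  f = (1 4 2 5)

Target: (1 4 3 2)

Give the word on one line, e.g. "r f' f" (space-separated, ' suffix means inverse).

f' r'

  after f': (1 5 2 4)
  after r': (1 4 3 2)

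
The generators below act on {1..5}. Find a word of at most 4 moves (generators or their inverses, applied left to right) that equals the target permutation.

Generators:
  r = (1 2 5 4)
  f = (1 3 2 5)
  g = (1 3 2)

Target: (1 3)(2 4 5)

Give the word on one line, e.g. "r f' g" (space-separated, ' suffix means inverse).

g r'

  after g: (1 3 2)
  after r': (1 3)(2 4 5)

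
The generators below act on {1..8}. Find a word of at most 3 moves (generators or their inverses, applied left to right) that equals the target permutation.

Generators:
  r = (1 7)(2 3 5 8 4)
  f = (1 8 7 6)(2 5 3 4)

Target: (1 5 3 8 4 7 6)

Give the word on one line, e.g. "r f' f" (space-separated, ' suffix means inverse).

  after r': (1 7)(2 4 8 5 3)
  after f': (1 8 2 3 4)(6 7)
  after r': (1 5 3 8 4 7 6)

r' f' r'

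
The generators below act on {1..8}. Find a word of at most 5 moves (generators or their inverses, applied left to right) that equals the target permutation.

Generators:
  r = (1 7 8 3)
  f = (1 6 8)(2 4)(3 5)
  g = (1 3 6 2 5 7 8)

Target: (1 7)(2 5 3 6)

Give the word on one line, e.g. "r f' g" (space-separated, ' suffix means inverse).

  after g: (1 3 6 2 5 7 8)
  after r': (1 8 3 6 2 5)
  after r': (1 7)(2 5 3 6)

g r' r'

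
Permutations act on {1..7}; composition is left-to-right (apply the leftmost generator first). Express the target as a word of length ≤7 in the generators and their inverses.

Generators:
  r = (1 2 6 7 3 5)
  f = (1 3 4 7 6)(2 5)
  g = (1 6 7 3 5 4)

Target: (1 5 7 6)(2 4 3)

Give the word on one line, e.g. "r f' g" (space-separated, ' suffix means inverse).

  after f: (1 3 4 7 6)(2 5)
  after g: (1 5 2 4 3)
  after f: (1 2 7 6)
  after g: (1 2 3 5 4)
  after f: (1 5 7 6)(2 4 3)

f g f g f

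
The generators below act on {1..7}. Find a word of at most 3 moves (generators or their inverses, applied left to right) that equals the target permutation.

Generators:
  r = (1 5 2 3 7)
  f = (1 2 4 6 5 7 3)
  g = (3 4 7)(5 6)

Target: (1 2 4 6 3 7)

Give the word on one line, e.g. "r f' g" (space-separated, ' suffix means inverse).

  after f': (1 3 7 5 6 4 2)
  after r': (1 2 7)(4 5 6)
  after g': (1 2 4 6 3 7)

f' r' g'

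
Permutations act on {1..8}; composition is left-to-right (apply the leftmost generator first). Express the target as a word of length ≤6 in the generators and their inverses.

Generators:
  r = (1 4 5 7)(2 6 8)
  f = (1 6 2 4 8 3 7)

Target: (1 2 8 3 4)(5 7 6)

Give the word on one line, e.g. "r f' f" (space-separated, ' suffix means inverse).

r f' r f

  after r: (1 4 5 7)(2 6 8)
  after f': (1 2)(3 8 6 4 5)
  after r: (1 6 5 3 2 4 7)
  after f: (1 2 8 3 4)(5 7 6)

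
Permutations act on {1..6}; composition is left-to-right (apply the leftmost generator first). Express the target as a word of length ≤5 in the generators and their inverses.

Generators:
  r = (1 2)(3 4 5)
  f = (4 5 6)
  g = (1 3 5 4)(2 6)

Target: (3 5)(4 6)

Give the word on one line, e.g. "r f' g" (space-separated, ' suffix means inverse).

  after f': (4 6 5)
  after r: (1 2)(3 4 6)
  after f': (1 2)(3 6)(4 5)
  after r': (3 6 5)
  after f': (3 5)(4 6)

f' r f' r' f'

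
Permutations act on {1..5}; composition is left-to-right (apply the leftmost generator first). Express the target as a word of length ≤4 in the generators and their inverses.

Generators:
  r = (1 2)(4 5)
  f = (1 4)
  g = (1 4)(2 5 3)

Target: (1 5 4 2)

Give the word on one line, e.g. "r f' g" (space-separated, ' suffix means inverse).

  after f': (1 4)
  after r: (1 5 4 2)

f' r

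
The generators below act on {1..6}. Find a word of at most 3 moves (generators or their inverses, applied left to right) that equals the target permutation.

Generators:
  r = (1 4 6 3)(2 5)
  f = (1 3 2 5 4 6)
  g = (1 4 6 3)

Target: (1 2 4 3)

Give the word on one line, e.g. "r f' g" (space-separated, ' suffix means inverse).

  after r': (1 3 6 4)(2 5)
  after f: (1 2 4 3)

r' f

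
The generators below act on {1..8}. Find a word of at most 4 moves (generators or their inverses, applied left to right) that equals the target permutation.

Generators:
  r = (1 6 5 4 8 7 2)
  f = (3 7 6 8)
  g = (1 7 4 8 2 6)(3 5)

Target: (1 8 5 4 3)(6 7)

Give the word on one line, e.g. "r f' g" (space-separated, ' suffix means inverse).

  after r: (1 6 5 4 8 7 2)
  after f': (1 7 2)(3 8)(4 6 5)
  after r: (1 2 6 4 5 8 3 7)
  after g': (1 8 5 4 3)(6 7)

r f' r g'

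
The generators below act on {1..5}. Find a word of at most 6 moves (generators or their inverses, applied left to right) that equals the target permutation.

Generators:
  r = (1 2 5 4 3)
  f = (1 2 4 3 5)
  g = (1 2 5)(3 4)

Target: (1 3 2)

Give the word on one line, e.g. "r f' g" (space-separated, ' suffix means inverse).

  after r': (1 3 4 5 2)
  after g: (1 4)
  after f: (1 3 5)(2 4)
  after g: (1 4 5 2 3)
  after r: (1 3 2)

r' g f g r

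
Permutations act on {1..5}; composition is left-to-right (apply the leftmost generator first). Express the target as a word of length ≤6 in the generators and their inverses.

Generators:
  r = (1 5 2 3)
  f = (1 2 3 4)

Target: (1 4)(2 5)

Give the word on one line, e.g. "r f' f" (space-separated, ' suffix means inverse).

f' r' r' r'

  after f': (1 4 3 2)
  after r': (1 4 2 3 5)
  after r': (1 4 5 3)
  after r': (1 4)(2 5)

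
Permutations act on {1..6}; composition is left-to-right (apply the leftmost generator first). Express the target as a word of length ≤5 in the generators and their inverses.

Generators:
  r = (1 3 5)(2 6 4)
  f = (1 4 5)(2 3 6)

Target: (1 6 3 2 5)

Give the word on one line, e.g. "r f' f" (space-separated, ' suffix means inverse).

  after r': (1 5 3)(2 4 6)
  after r': (1 3 5)(2 6 4)
  after f': (1 2 3 4 6)
  after r: (1 6 3 2 5)

r' r' f' r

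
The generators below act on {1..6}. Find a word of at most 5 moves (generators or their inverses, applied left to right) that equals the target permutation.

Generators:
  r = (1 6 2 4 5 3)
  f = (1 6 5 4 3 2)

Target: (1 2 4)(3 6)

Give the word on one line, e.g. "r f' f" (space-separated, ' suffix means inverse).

f' r' f' r r

  after f': (1 2 3 4 5 6)
  after r': (1 6 3 2 5)
  after f': (2 6 4 5)
  after r: (1 6 5 4 3)
  after r: (1 2 4)(3 6)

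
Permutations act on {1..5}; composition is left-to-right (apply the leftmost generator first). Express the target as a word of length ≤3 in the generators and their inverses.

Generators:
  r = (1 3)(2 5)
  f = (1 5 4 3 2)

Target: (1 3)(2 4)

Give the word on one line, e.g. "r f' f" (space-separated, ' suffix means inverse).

f r f'

  after f: (1 5 4 3 2)
  after r: (1 2 3 5 4)
  after f': (1 3)(2 4)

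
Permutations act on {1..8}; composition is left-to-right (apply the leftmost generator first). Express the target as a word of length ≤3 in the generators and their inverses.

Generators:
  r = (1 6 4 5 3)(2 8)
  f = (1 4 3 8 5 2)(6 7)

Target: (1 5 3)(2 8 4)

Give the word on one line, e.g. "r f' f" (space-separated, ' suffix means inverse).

f' f'

  after f': (1 2 5 8 3 4)(6 7)
  after f': (1 5 3)(2 8 4)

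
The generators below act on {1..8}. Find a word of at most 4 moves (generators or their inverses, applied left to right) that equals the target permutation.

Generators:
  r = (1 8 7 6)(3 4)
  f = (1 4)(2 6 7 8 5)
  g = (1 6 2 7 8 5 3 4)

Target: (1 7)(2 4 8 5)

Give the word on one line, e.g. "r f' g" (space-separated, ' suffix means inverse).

r' g' r g'

  after r': (1 6 7 8)(3 4)
  after g': (2 6)(4 5 8)
  after r: (1 8 3 4 5 7 6 2)
  after g': (1 7)(2 4 8 5)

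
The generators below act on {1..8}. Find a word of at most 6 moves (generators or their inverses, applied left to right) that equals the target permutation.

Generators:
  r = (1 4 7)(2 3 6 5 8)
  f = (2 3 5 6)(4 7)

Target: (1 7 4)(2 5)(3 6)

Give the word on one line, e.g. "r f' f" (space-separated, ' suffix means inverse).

f r r f r

  after f: (2 3 5 6)(4 7)
  after r: (1 4)(2 6 3 8)
  after r: (1 7)(2 5 8 3)
  after f: (1 4 7)(2 6)(5 8)
  after r: (1 7 4)(2 5)(3 6)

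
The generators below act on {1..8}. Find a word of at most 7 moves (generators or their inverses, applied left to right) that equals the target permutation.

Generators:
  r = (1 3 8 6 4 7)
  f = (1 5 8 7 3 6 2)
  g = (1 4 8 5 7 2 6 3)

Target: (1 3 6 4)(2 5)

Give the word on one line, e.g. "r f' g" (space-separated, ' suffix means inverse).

  after r': (1 7 4 6 8 3)
  after f': (1 8 7 4 3 2 6 5)
  after f': (1 5 2 3 6)(4 7)
  after g: (1 7 8 5 6 4 2)
  after f: (1 3 6 4)(2 5)

r' f' f' g f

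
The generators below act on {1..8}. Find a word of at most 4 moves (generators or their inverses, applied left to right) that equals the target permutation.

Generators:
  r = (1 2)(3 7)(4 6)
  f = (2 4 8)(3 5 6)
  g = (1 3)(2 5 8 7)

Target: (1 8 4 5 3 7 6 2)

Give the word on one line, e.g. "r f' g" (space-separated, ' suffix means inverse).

  after r': (1 2)(3 7)(4 6)
  after f': (1 8 4 5 3 7 6 2)

r' f'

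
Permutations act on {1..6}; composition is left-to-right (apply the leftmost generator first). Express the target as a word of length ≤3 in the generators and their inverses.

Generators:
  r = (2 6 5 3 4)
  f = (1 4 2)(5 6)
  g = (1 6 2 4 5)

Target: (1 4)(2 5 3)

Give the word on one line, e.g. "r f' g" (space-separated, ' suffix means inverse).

r f

  after r: (2 6 5 3 4)
  after f: (1 4)(2 5 3)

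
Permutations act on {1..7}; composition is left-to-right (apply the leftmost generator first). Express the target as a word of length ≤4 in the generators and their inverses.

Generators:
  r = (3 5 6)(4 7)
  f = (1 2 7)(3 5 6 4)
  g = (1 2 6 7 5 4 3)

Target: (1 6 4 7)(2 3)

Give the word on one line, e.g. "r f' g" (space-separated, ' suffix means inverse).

  after f: (1 2 7)(3 5 6 4)
  after f: (1 7 2)(3 6)(4 5)
  after g': (1 6 4 7)(2 3)

f f g'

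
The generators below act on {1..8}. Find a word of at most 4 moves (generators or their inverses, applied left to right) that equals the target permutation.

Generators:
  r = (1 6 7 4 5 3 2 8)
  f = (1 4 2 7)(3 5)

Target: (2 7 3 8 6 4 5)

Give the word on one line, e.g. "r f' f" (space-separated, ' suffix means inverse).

f' f' r r

  after f': (1 7 2 4)(3 5)
  after f': (1 2)(4 7)
  after r: (1 8)(2 6 7 5 3)
  after r: (2 7 3 8 6 4 5)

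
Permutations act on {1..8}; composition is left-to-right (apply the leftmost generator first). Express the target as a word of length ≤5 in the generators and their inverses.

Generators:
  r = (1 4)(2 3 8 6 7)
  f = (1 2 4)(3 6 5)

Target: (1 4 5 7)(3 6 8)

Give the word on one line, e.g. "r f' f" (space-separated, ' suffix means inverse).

  after f: (1 2 4)(3 6 5)
  after f: (1 4 2)(3 5 6)
  after r: (2 4 3 5 7)(6 8)
  after f': (1 4 5 7)(3 6 8)

f f r f'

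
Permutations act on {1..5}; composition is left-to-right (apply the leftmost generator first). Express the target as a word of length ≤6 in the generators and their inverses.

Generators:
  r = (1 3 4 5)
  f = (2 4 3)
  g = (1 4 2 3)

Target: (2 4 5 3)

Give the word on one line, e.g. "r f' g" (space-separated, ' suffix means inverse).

  after g: (1 4 2 3)
  after f: (1 3)
  after r: (1 4 5)
  after g': (2 4 5 3)

g f r g'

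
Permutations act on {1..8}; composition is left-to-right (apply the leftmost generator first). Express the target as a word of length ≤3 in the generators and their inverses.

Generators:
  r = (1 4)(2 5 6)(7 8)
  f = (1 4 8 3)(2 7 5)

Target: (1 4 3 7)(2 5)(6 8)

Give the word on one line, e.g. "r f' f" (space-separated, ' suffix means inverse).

  after r': (1 4)(2 6 5)(7 8)
  after f': (2 6 7 4 3 8)
  after r': (1 4 3 7)(2 5)(6 8)

r' f' r'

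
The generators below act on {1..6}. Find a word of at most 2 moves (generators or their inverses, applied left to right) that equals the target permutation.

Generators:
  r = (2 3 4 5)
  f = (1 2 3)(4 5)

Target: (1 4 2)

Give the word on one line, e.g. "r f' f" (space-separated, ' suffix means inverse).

  after f': (1 3 2)(4 5)
  after r: (1 4 2)

f' r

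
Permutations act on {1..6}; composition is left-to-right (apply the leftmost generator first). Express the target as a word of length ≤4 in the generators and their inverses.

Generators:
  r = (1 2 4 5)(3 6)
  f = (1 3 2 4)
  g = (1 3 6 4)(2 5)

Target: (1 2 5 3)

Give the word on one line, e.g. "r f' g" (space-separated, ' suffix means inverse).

  after r': (1 5 4 2)(3 6)
  after r': (1 4)(2 5)
  after f': (1 2 5 3)

r' r' f'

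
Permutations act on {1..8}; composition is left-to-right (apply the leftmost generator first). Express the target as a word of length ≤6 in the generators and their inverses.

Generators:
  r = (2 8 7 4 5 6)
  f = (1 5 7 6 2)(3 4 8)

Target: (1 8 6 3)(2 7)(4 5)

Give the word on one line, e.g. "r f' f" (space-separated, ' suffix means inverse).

r' f r f' r'

  after r': (2 6 5 4 7 8)
  after f: (1 5 8)(3 4 6 7)
  after r: (1 6 4 2 8)(3 5 7)
  after f': (1 7 8 2 4 6 3)
  after r': (1 8 6 3)(2 7)(4 5)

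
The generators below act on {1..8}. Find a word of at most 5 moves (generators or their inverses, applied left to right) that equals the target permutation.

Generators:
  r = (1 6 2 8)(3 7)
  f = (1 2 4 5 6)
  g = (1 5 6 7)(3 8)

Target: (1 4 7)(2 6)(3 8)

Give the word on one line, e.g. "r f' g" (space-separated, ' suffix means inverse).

  after f: (1 2 4 5 6)
  after f: (1 4 6 2 5)
  after g: (1 4 7)(2 6)(3 8)

f f g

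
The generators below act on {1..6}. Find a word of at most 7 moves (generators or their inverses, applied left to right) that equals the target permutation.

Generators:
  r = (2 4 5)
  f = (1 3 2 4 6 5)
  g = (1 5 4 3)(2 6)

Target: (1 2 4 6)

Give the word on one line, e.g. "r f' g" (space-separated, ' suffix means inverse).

  after r': (2 5 4)
  after g: (1 5 3)(2 4 6)
  after f': (1 6 3 5)
  after r': (1 6 3 4 2 5)
  after g: (1 2 4 6)

r' g f' r' g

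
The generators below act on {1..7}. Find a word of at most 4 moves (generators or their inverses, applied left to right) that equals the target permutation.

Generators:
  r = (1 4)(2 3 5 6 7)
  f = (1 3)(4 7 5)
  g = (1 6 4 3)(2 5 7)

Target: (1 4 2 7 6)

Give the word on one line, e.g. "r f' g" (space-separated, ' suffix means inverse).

f' g'

  after f': (1 3)(4 5 7)
  after g': (1 4 2 7 6)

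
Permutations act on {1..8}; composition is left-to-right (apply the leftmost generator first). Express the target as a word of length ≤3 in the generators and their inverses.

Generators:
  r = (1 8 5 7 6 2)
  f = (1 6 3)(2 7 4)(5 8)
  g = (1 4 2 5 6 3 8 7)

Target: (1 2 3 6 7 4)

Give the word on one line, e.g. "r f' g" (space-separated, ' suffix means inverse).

  after r: (1 8 5 7 6 2)
  after r: (1 5 6)(2 8 7)
  after g': (1 2 3 6 7 4)

r r g'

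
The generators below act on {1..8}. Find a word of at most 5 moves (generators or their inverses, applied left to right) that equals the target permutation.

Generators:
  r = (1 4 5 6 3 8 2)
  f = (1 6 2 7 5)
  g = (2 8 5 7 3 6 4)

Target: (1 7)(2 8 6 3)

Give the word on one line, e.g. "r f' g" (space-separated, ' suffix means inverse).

  after f: (1 6 2 7 5)
  after r': (1 5 2 7 4)(3 6 8)
  after f': (1 7 4 5 6 8 3)
  after r': (1 7)(2 8 6 3)

f r' f' r'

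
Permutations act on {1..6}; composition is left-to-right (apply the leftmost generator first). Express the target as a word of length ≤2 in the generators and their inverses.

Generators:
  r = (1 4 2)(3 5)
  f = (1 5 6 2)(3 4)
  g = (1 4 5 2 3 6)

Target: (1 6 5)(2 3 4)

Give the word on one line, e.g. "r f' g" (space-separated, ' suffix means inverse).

g' r'

  after g': (1 6 3 2 5 4)
  after r': (1 6 5)(2 3 4)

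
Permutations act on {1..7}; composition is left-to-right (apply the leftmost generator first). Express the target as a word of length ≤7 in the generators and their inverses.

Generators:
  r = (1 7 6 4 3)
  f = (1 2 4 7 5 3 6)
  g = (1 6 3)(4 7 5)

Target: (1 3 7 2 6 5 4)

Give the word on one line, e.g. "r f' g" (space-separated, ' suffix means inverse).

  after f': (1 6 3 5 7 4 2)
  after f': (1 3 7 2 6 5 4)
  after g': (1 6 7 2)(3 4)
  after g': (2 3 5 7)(4 6)
  after g': (1 3 7 2 6 5 4)

f' f' g' g' g'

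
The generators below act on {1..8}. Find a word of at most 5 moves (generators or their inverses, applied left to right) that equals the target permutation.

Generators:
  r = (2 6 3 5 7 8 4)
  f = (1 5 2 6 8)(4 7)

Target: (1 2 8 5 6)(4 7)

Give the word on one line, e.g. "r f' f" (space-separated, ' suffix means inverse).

  after f': (1 8 6 2 5)(4 7)
  after f': (1 6 5 8 2)
  after f': (1 2 8 5 6)(4 7)

f' f' f'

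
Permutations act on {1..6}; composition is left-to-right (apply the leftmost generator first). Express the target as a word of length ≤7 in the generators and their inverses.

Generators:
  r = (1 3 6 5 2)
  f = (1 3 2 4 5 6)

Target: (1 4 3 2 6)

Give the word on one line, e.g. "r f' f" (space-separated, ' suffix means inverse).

  after r': (1 2 5 6 3)
  after r': (1 5 3 2 6)
  after r': (1 6 2 3 5)
  after f': (1 5 6 3 4 2)
  after f': (1 4 3 2 6)

r' r' r' f' f'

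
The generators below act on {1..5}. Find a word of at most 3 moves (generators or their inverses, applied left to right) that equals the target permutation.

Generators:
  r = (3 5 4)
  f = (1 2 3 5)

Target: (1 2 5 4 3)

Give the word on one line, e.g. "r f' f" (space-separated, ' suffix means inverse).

  after f': (1 5 3 2)
  after r': (1 3 2)(4 5)
  after f': (1 2 5 4 3)

f' r' f'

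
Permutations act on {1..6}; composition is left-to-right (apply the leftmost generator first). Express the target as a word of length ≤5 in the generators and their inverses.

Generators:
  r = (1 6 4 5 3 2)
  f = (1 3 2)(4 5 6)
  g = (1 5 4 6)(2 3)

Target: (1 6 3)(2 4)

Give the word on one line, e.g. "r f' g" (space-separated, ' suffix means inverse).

f r f g f

  after f: (1 3 2)(4 5 6)
  after r: (1 2 6 5 4 3)
  after f: (2 4)
  after g: (1 5 4 3 2 6)
  after f: (1 6 3)(2 4)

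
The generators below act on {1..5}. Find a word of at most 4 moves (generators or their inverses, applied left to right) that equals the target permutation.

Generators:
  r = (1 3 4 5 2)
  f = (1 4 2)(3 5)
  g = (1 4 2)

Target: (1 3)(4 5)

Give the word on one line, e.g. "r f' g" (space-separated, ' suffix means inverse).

g r'

  after g: (1 4 2)
  after r': (1 3)(4 5)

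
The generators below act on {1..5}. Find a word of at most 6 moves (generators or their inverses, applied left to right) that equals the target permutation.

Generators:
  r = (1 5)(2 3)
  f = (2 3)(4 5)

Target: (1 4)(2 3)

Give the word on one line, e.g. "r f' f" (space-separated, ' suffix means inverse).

f' r f' f' f'

  after f': (2 3)(4 5)
  after r: (1 5 4)
  after f': (1 4)(2 3)
  after f': (1 5 4)
  after f': (1 4)(2 3)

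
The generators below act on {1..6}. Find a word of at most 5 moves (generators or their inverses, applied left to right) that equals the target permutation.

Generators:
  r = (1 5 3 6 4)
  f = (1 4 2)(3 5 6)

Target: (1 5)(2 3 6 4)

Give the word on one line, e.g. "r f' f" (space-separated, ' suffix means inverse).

  after r': (1 4 6 3 5)
  after f': (2 4 5)
  after r': (1 4)(2 6 3 5)
  after f': (2 5 4)
  after r: (1 5)(2 3 6 4)

r' f' r' f' r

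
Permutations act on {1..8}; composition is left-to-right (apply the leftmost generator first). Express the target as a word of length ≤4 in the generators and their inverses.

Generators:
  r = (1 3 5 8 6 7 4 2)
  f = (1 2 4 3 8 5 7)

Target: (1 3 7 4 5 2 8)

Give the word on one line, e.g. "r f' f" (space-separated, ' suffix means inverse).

  after f': (1 7 5 8 3 4 2)
  after f': (1 5 3 2 7 8 4)
  after f': (1 8 2 5 4 7 3)
  after f': (1 3 7 4 5 2 8)

f' f' f' f'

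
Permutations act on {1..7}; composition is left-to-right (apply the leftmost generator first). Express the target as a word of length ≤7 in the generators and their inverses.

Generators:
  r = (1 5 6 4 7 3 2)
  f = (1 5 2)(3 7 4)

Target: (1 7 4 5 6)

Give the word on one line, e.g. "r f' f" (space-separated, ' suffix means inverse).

  after r': (1 2 3 7 4 6 5)
  after r': (1 3 4 5 2 7 6)
  after f: (1 7 6 5)(2 4)
  after f: (1 4)(2 3 7 6)
  after r: (1 7 4 5 6)

r' r' f f r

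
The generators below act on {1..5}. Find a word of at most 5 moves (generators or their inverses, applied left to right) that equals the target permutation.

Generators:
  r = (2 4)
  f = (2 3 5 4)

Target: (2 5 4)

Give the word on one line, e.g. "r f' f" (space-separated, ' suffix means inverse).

  after f': (2 4 5 3)
  after r': (3 4 5)
  after f: (2 3)
  after f: (2 5 4)

f' r' f f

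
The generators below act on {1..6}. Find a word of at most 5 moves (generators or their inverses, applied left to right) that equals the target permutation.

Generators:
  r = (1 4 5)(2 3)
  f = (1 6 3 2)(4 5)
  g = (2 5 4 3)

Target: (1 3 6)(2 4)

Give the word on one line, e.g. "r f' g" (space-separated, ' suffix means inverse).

g r' f' g

  after g: (2 5 4 3)
  after r': (1 5)(2 4)
  after f': (1 4 3 6)(2 5)
  after g: (1 3 6)(2 4)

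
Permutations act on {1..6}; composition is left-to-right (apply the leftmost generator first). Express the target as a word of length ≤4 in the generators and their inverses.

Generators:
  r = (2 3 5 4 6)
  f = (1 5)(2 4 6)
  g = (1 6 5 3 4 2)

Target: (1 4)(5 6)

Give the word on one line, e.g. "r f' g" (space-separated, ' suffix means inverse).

g g r

  after g: (1 6 5 3 4 2)
  after g: (1 5 4)(2 6 3)
  after r: (1 4)(5 6)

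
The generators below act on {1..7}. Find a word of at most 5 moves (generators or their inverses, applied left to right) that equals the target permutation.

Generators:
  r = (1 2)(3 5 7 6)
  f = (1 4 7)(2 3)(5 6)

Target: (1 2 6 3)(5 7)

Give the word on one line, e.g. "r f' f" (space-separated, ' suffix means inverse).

f' f' f' r'

  after f': (1 7 4)(2 3)(5 6)
  after f': (1 4 7)
  after f': (2 3)(5 6)
  after r': (1 2 6 3)(5 7)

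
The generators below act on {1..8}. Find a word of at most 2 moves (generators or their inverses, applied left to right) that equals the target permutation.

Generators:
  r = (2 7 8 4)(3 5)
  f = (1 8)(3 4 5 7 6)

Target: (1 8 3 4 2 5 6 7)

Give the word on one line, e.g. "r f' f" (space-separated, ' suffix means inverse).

r f'

  after r: (2 7 8 4)(3 5)
  after f': (1 8 3 4 2 5 6 7)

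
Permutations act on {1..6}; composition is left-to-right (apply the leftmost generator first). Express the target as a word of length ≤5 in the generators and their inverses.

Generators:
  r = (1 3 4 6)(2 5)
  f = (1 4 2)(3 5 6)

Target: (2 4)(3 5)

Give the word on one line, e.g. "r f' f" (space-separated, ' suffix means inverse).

  after r: (1 3 4 6)(2 5)
  after r: (1 4)(3 6)
  after f': (2 4)(3 5)

r r f'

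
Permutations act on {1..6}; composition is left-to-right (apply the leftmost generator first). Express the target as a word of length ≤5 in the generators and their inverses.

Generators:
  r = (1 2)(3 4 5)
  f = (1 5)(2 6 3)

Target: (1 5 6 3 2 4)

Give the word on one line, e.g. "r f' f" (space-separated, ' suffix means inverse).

  after f: (1 5)(2 6 3)
  after f: (2 3 6)
  after r': (1 2 5 4 3 6)
  after r': (2 4 5 3 6)
  after f': (1 5 6 3 2 4)

f f r' r' f'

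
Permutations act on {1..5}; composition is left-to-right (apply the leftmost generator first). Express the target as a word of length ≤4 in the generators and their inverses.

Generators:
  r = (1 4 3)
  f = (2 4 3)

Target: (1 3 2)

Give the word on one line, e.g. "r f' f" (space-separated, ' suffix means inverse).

f' f' r'

  after f': (2 3 4)
  after f': (2 4 3)
  after r': (1 3 2)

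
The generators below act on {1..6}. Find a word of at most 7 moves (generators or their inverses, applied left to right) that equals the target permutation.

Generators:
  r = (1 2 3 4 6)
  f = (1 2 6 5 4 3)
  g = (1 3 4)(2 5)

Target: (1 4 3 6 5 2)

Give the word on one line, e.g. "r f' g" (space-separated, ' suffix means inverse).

r g' g' r' g'

  after r: (1 2 3 4 6)
  after g': (1 5 2)(4 6)
  after g': (1 2 4 6 3)
  after r': (2 3 6)
  after g': (1 4 3 6 5 2)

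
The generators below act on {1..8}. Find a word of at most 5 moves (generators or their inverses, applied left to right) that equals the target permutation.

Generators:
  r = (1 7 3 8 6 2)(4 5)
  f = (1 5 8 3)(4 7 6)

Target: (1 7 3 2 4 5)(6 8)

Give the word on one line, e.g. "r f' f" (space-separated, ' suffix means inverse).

f r' f

  after f: (1 5 8 3)(4 7 6)
  after r': (1 4)(2 6 5 3)(7 8)
  after f: (1 7 3 2 4 5)(6 8)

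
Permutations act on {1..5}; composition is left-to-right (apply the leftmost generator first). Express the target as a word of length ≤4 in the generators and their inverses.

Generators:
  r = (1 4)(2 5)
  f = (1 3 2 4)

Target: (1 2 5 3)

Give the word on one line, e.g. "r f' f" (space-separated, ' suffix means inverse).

r' f f f

  after r': (1 4)(2 5)
  after f: (2 5 4 3)
  after f: (1 3 4 2 5)
  after f: (1 2 5 3)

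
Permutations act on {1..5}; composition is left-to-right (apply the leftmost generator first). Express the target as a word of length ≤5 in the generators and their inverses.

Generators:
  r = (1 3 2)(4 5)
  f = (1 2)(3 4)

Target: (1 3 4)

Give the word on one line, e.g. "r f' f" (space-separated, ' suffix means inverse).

f r r

  after f: (1 2)(3 4)
  after r: (2 3 5 4)
  after r: (1 3 4)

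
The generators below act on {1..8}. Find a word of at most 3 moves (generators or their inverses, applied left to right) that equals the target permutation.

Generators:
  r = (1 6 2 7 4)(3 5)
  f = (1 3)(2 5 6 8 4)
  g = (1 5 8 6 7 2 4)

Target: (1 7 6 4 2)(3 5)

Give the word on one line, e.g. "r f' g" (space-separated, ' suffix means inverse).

r r r

  after r: (1 6 2 7 4)(3 5)
  after r: (1 2 4 6 7)
  after r: (1 7 6 4 2)(3 5)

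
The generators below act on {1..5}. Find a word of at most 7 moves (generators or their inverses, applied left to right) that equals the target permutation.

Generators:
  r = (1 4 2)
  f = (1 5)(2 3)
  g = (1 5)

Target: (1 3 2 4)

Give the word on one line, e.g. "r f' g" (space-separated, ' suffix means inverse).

  after r': (1 2 4)
  after f: (1 3 2 4 5)
  after f: (1 2 4)
  after f: (1 3 2 4 5)
  after g': (1 3 2 4)

r' f f f g'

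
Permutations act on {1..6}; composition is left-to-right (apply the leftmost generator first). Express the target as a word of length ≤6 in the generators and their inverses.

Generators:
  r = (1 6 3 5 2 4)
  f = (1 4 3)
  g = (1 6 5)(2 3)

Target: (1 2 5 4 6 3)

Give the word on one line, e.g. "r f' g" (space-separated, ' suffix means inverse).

  after f': (1 3 4)
  after f': (1 4 3)
  after g': (1 4 2 3 5 6)
  after g': (1 4 3 6 5)
  after r': (1 2 5 4 6 3)

f' f' g' g' r'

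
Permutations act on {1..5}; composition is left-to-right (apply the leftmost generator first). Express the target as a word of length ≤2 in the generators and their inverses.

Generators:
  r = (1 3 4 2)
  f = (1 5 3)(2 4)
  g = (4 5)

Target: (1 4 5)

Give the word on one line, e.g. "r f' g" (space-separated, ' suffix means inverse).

  after r': (1 2 4 3)
  after f': (1 4 5)

r' f'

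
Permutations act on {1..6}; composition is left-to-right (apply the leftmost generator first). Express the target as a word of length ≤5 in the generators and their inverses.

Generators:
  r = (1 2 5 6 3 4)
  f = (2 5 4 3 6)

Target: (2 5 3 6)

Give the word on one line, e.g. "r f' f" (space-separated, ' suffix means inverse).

  after r': (1 4 3 6 5 2)
  after f: (1 3 2)(4 6)
  after r: (1 4 3 5 6)
  after r: (2 5 3 6)

r' f r r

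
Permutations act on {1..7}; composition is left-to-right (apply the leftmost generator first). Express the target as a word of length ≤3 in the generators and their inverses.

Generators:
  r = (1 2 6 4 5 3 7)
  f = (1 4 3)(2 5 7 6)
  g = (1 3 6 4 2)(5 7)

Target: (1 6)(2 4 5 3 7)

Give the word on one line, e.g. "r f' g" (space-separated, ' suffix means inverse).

  after f: (1 4 3)(2 5 7 6)
  after r': (1 6)(2 4 5 3 7)

f r'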